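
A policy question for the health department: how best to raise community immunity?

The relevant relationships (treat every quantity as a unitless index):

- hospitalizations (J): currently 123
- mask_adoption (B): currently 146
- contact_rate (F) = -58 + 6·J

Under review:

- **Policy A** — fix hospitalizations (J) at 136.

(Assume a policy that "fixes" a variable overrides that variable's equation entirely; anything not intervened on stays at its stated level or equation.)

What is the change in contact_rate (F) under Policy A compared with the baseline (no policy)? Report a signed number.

Baseline:
  J = 123
  F = -58 + 6·123 = 680
Policy A (J := 136):
  J = 136
  F = -58 + 6·136 = 758
Change in F: 758 − 680 = 78

78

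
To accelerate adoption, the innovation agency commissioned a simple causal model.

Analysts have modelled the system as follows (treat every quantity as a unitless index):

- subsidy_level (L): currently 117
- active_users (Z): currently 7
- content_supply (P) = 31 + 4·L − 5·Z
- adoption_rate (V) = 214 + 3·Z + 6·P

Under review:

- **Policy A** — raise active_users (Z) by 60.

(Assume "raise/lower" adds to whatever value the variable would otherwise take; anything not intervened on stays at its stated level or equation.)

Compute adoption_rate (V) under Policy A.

Policy A (Z + 60):
  L = 117
  Z = 7 + 60 = 67
  P = 31 + 4·117 − 5·67 = 164
  V = 214 + 3·67 + 6·164 = 1399

1399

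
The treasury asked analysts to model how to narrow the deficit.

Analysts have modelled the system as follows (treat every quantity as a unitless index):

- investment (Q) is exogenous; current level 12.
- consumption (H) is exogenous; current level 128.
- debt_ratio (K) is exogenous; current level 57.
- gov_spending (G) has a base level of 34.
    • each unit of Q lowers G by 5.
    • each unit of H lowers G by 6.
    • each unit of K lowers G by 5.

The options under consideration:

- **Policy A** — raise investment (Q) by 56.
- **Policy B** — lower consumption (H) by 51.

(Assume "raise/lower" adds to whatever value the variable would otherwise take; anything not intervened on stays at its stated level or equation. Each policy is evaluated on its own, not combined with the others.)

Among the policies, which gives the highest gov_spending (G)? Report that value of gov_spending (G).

Policy A (Q + 56):
  Q = 12 + 56 = 68
  H = 128
  K = 57
  G = 34 − 5·68 − 6·128 − 5·57 = -1359
Policy B (H − 51):
  Q = 12
  H = 128 − 51 = 77
  K = 57
  G = 34 − 5·12 − 6·77 − 5·57 = -773
Comparing — Policy A: G=-1359, Policy B: G=-773. Highest is -773 (Policy B).

-773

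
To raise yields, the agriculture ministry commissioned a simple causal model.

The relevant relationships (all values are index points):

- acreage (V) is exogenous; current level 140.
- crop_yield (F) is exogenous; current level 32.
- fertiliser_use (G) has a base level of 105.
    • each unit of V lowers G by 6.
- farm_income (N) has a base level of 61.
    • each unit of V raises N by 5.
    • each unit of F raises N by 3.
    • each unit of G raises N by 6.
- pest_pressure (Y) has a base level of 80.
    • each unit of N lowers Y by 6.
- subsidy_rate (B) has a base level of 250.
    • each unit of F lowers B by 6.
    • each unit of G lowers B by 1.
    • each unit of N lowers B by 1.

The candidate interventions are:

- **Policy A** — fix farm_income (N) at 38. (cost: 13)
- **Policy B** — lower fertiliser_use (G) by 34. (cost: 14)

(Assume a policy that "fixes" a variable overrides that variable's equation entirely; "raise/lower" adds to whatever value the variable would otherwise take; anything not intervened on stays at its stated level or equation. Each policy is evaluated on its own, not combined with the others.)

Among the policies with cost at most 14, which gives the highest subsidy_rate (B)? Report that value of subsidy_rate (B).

4584

Policy A (N := 38):
  V = 140
  F = 32
  G = 105 − 6·140 = -735
  N = 38
  B = 250 − 6·32 − (-735) − 38 = 755
Policy B (G − 34):
  V = 140
  F = 32
  G = 105 − 6·140 (−34 from intervention) = -769
  N = 61 + 5·140 + 3·32 + 6·(-769) = -3757
  B = 250 − 6·32 − (-769) − (-3757) = 4584
Comparing — Policy A: B=755, Policy B: B=4584. Highest is 4584 (Policy B).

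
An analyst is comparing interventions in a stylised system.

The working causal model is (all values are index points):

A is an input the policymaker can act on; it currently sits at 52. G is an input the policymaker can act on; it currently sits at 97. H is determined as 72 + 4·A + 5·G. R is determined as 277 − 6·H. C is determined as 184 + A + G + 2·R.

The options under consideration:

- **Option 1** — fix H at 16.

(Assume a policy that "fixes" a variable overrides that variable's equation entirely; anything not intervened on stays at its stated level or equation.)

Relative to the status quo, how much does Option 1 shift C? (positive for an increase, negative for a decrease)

Baseline:
  A = 52
  G = 97
  H = 72 + 4·52 + 5·97 = 765
  R = 277 − 6·765 = -4313
  C = 184 + 52 + 97 + 2·(-4313) = -8293
Option 1 (H := 16):
  A = 52
  G = 97
  H = 16
  R = 277 − 6·16 = 181
  C = 184 + 52 + 97 + 2·181 = 695
Change in C: 695 − (-8293) = 8988

8988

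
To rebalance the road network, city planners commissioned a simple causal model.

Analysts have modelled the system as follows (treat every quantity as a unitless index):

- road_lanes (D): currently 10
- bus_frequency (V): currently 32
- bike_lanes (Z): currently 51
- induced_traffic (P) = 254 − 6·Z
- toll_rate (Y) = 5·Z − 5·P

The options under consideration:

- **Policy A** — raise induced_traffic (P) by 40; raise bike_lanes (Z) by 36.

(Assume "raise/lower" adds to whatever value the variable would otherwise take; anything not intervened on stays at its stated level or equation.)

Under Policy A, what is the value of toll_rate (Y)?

1575

Policy A (P + 40, Z + 36):
  Z = 51 + 36 = 87
  P = 254 − 6·87 (+40 from intervention) = -228
  Y = 0 + 5·87 − 5·(-228) = 1575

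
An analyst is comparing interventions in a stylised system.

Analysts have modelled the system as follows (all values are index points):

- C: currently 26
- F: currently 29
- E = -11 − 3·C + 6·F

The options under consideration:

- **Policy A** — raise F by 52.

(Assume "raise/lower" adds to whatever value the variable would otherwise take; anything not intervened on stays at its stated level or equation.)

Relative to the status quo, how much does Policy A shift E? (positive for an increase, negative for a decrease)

312

Baseline:
  C = 26
  F = 29
  E = -11 − 3·26 + 6·29 = 85
Policy A (F + 52):
  C = 26
  F = 29 + 52 = 81
  E = -11 − 3·26 + 6·81 = 397
Change in E: 397 − 85 = 312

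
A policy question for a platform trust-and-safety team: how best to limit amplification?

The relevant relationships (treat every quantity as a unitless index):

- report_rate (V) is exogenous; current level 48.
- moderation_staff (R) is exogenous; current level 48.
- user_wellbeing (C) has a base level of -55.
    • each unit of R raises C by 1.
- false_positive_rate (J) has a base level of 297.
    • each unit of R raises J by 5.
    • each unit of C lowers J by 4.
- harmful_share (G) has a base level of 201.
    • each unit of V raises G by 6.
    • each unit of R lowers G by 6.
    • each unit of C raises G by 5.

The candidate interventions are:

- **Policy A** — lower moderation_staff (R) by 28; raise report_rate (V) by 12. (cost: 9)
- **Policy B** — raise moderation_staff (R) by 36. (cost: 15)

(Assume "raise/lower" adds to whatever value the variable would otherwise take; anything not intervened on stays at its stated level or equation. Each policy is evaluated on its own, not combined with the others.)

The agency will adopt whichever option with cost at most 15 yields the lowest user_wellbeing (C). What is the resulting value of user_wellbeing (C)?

Policy A (R − 28, V + 12):
  R = 48 − 28 = 20
  C = -55 + 20 = -35
Policy B (R + 36):
  R = 48 + 36 = 84
  C = -55 + 84 = 29
Comparing — Policy A: C=-35, Policy B: C=29. Lowest is -35 (Policy A).

-35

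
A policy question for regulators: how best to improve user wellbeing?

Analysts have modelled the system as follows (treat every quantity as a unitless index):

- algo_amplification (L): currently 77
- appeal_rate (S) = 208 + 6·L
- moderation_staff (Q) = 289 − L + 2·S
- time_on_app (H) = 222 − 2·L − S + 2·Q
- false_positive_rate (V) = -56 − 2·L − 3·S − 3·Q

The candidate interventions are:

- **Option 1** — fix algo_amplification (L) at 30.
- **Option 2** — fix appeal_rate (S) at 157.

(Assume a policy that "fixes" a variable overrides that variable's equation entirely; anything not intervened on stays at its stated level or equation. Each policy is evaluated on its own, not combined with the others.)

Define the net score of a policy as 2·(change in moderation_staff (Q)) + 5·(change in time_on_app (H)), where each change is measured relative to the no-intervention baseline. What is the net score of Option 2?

Baseline:
  L = 77
  S = 208 + 6·77 = 670
  Q = 289 − 77 + 2·670 = 1552
  H = 222 − 2·77 − 670 + 2·1552 = 2502
Option 2 (S := 157):
  L = 77
  S = 157
  Q = 289 − 77 + 2·157 = 526
  H = 222 − 2·77 − 157 + 2·526 = 963
ΔQ = 526 − 1552 = -1026; ΔH = 963 − 2502 = -1539
Score = 2·(-1026) + 5·(-1539) = -9747

-9747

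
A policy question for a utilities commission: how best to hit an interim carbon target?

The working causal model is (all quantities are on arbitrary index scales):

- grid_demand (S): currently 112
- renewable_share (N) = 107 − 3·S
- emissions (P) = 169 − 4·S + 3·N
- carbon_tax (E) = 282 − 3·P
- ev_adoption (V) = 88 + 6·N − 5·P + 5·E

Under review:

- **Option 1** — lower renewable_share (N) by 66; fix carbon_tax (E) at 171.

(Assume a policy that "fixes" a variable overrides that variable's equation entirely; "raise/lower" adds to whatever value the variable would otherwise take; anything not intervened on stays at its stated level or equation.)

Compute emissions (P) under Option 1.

-1164

Option 1 (N − 66, E := 171):
  S = 112
  N = 107 − 3·112 (−66 from intervention) = -295
  P = 169 − 4·112 + 3·(-295) = -1164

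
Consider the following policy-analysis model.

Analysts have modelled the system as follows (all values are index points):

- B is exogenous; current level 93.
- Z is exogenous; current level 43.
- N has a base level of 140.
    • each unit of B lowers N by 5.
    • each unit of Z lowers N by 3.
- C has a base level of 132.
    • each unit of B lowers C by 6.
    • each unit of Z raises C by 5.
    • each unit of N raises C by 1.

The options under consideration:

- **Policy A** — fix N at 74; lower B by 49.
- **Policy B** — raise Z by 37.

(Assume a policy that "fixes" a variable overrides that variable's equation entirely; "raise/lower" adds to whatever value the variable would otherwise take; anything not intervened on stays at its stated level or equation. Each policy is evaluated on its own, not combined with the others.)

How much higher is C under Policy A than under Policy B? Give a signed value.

Policy A (N := 74, B − 49):
  B = 93 − 49 = 44
  Z = 43
  N = 74
  C = 132 − 6·44 + 5·43 + 74 = 157
Policy B (Z + 37):
  B = 93
  Z = 43 + 37 = 80
  N = 140 − 5·93 − 3·80 = -565
  C = 132 − 6·93 + 5·80 + (-565) = -591
C: 157 − (-591) = 748

748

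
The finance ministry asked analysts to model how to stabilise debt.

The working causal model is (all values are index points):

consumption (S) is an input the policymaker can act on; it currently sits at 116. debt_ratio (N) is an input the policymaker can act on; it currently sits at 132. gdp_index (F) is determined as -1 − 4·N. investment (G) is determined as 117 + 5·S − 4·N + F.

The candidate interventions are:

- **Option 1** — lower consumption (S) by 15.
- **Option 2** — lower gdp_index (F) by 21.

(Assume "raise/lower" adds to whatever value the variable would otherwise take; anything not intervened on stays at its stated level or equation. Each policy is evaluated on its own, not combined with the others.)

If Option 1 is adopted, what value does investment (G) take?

Option 1 (S − 15):
  S = 116 − 15 = 101
  N = 132
  F = -1 − 4·132 = -529
  G = 117 + 5·101 − 4·132 + (-529) = -435

-435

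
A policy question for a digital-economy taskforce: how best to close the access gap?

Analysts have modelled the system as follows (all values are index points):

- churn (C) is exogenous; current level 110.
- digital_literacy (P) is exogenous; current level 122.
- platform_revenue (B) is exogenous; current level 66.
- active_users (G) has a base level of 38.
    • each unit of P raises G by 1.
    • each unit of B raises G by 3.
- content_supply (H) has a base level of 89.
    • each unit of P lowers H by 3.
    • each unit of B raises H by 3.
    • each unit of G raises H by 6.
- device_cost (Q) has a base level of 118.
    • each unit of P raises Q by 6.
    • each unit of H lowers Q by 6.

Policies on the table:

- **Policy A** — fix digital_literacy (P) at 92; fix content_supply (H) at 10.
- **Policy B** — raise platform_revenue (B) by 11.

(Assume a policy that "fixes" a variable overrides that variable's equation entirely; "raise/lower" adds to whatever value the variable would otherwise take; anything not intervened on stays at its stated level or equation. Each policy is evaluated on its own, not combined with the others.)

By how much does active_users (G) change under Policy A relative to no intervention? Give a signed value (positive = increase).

Baseline:
  P = 122
  B = 66
  G = 38 + 122 + 3·66 = 358
Policy A (P := 92, H := 10):
  P = 92
  B = 66
  G = 38 + 92 + 3·66 = 328
Change in G: 328 − 358 = -30

-30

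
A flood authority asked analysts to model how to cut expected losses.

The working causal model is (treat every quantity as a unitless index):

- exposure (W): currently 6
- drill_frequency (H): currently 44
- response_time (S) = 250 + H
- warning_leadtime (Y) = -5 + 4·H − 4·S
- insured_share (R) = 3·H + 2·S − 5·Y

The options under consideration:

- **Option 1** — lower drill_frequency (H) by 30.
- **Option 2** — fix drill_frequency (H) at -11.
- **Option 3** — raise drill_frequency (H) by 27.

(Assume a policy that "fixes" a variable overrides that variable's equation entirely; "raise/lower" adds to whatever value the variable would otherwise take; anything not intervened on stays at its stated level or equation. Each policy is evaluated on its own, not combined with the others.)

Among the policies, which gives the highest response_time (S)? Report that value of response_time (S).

Option 1 (H − 30):
  H = 44 − 30 = 14
  S = 250 + 14 = 264
Option 2 (H := -11):
  H = -11
  S = 250 + (-11) = 239
Option 3 (H + 27):
  H = 44 + 27 = 71
  S = 250 + 71 = 321
Comparing — Option 1: S=264, Option 2: S=239, Option 3: S=321. Highest is 321 (Option 3).

321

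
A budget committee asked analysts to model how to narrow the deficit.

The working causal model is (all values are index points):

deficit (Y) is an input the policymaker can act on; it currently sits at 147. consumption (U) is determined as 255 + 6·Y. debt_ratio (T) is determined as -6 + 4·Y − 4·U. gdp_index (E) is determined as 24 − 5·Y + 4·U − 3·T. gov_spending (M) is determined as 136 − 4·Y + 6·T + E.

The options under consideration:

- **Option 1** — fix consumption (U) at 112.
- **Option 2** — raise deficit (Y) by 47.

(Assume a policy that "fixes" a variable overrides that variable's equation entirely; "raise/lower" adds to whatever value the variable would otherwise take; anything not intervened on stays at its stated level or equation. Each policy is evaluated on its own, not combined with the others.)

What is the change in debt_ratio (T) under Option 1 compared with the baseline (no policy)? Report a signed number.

4100

Baseline:
  Y = 147
  U = 255 + 6·147 = 1137
  T = -6 + 4·147 − 4·1137 = -3966
Option 1 (U := 112):
  Y = 147
  U = 112
  T = -6 + 4·147 − 4·112 = 134
Change in T: 134 − (-3966) = 4100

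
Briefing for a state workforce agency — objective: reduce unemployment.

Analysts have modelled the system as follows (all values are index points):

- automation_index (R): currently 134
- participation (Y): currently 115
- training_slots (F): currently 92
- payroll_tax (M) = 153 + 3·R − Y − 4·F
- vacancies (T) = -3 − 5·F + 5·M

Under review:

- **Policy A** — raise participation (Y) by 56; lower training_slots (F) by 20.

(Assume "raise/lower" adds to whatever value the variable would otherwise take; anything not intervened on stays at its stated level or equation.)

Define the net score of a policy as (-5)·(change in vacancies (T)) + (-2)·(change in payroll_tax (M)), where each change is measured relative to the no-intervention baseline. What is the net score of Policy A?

Baseline:
  R = 134
  Y = 115
  F = 92
  M = 153 + 3·134 − 115 − 4·92 = 72
  T = -3 − 5·92 + 5·72 = -103
Policy A (Y + 56, F − 20):
  R = 134
  Y = 115 + 56 = 171
  F = 92 − 20 = 72
  M = 153 + 3·134 − 171 − 4·72 = 96
  T = -3 − 5·72 + 5·96 = 117
ΔT = 117 − (-103) = 220; ΔM = 96 − 72 = 24
Score = (-5)·220 + (-2)·24 = -1148

-1148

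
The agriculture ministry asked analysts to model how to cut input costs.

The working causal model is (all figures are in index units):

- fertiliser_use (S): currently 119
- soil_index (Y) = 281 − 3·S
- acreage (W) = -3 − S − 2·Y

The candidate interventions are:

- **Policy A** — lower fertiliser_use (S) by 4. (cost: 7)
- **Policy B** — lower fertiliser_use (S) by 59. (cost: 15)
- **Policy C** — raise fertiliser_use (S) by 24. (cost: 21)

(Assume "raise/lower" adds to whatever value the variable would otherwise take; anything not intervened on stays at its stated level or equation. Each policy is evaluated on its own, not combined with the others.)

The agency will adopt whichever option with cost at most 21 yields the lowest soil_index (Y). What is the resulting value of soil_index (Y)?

Policy A (S − 4):
  S = 119 − 4 = 115
  Y = 281 − 3·115 = -64
Policy B (S − 59):
  S = 119 − 59 = 60
  Y = 281 − 3·60 = 101
Policy C (S + 24):
  S = 119 + 24 = 143
  Y = 281 − 3·143 = -148
Comparing — Policy A: Y=-64, Policy B: Y=101, Policy C: Y=-148. Lowest is -148 (Policy C).

-148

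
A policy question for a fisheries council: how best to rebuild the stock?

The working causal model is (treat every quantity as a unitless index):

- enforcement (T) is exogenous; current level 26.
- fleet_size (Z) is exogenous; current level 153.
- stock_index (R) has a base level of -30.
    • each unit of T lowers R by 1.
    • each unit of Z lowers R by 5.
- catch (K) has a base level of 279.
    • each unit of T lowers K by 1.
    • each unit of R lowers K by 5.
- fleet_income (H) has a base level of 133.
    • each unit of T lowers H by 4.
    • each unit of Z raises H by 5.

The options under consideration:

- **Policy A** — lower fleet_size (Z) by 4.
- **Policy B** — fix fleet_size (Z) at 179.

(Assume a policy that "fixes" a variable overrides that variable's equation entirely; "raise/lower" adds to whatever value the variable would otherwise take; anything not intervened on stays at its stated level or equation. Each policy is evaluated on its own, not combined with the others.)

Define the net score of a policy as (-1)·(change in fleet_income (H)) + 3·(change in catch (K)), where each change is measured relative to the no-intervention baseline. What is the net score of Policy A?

Baseline:
  T = 26
  Z = 153
  R = -30 − 26 − 5·153 = -821
  K = 279 − 26 − 5·(-821) = 4358
  H = 133 − 4·26 + 5·153 = 794
Policy A (Z − 4):
  T = 26
  Z = 153 − 4 = 149
  R = -30 − 26 − 5·149 = -801
  K = 279 − 26 − 5·(-801) = 4258
  H = 133 − 4·26 + 5·149 = 774
ΔH = 774 − 794 = -20; ΔK = 4258 − 4358 = -100
Score = (-1)·(-20) + 3·(-100) = -280

-280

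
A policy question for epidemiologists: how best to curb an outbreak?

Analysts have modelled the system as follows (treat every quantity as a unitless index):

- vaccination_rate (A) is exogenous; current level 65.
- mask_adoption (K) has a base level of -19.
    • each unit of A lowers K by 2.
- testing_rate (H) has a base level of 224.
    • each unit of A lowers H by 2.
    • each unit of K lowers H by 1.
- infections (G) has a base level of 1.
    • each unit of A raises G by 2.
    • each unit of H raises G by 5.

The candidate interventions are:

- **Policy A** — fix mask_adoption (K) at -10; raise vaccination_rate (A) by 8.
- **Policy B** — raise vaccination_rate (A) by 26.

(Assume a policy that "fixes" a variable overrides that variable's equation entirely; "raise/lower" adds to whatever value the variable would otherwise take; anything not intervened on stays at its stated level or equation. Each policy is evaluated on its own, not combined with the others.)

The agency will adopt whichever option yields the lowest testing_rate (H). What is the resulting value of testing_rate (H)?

Policy A (K := -10, A + 8):
  A = 65 + 8 = 73
  K = -10
  H = 224 − 2·73 − (-10) = 88
Policy B (A + 26):
  A = 65 + 26 = 91
  K = -19 − 2·91 = -201
  H = 224 − 2·91 − (-201) = 243
Comparing — Policy A: H=88, Policy B: H=243. Lowest is 88 (Policy A).

88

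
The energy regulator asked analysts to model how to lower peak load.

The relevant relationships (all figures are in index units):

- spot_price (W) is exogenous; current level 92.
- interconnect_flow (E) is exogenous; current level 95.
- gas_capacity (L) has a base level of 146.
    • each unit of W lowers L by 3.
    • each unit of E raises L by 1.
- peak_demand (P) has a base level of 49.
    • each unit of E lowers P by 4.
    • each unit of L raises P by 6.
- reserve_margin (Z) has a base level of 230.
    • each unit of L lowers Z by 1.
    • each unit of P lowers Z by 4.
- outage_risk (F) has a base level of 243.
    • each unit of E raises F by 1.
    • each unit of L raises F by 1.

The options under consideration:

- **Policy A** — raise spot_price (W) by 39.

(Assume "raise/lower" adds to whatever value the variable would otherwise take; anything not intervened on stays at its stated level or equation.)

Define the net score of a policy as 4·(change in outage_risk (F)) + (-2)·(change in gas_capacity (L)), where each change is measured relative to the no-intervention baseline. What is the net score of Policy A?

Baseline:
  W = 92
  E = 95
  L = 146 − 3·92 + 95 = -35
  F = 243 + 95 + (-35) = 303
Policy A (W + 39):
  W = 92 + 39 = 131
  E = 95
  L = 146 − 3·131 + 95 = -152
  F = 243 + 95 + (-152) = 186
ΔF = 186 − 303 = -117; ΔL = -152 − (-35) = -117
Score = 4·(-117) + (-2)·(-117) = -234

-234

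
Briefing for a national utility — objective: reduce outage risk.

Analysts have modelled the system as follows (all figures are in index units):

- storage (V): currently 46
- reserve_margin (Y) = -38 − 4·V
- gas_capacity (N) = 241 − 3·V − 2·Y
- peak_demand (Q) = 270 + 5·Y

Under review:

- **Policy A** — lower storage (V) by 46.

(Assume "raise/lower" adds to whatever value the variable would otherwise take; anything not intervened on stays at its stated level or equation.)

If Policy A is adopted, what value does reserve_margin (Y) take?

-38

Policy A (V − 46):
  V = 46 − 46 = 0
  Y = -38 − 4·0 = -38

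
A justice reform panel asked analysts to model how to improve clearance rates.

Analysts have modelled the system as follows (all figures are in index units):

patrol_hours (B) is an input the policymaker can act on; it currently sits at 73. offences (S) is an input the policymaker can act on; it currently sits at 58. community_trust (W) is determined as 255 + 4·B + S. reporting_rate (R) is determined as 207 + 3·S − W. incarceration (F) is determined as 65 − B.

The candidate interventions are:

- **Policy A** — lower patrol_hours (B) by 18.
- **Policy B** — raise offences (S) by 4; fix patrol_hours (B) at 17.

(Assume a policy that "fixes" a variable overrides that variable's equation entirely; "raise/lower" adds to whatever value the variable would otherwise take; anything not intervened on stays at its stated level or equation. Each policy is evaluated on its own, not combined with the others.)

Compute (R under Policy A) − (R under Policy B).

Policy A (B − 18):
  B = 73 − 18 = 55
  S = 58
  W = 255 + 4·55 + 58 = 533
  R = 207 + 3·58 − 533 = -152
Policy B (S + 4, B := 17):
  B = 17
  S = 58 + 4 = 62
  W = 255 + 4·17 + 62 = 385
  R = 207 + 3·62 − 385 = 8
R: -152 − 8 = -160

-160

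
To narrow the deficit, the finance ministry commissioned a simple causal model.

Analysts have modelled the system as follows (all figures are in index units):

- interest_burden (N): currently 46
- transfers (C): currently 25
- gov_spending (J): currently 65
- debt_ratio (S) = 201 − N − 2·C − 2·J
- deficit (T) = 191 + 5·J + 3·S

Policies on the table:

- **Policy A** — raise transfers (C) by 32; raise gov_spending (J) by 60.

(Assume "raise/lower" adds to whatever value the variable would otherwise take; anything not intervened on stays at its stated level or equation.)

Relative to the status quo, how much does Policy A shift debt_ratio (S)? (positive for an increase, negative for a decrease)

-184

Baseline:
  N = 46
  C = 25
  J = 65
  S = 201 − 46 − 2·25 − 2·65 = -25
Policy A (C + 32, J + 60):
  N = 46
  C = 25 + 32 = 57
  J = 65 + 60 = 125
  S = 201 − 46 − 2·57 − 2·125 = -209
Change in S: -209 − (-25) = -184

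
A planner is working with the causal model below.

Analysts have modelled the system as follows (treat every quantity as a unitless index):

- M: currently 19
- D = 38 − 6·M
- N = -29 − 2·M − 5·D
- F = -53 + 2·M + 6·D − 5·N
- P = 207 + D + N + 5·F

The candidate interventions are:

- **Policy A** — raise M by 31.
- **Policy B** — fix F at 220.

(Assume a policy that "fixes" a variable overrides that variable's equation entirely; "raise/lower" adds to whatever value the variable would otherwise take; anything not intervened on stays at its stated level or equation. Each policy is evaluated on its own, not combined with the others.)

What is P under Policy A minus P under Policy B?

-37568

Policy A (M + 31):
  M = 19 + 31 = 50
  D = 38 − 6·50 = -262
  N = -29 − 2·50 − 5·(-262) = 1181
  F = -53 + 2·50 + 6·(-262) − 5·1181 = -7430
  P = 207 + (-262) + 1181 + 5·(-7430) = -36024
Policy B (F := 220):
  M = 19
  D = 38 − 6·19 = -76
  N = -29 − 2·19 − 5·(-76) = 313
  F = 220
  P = 207 + (-76) + 313 + 5·220 = 1544
P: -36024 − 1544 = -37568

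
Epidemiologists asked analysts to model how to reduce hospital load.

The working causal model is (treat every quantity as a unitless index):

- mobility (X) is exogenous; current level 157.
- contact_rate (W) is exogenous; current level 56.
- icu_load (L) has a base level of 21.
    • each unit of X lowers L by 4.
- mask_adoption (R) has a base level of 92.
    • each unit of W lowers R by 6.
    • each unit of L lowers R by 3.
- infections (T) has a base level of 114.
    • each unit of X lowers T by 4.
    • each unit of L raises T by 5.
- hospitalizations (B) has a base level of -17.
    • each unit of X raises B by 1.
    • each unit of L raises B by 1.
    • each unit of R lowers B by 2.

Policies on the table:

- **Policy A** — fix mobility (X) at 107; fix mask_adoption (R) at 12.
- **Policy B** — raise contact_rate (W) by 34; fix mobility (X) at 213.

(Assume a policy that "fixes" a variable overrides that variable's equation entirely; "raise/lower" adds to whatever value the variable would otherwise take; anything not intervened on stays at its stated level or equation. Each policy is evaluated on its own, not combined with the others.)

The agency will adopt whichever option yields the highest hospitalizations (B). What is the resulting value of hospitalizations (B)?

Policy A (X := 107, R := 12):
  X = 107
  W = 56
  L = 21 − 4·107 = -407
  R = 12
  B = -17 + 107 + (-407) − 2·12 = -341
Policy B (W + 34, X := 213):
  X = 213
  W = 56 + 34 = 90
  L = 21 − 4·213 = -831
  R = 92 − 6·90 − 3·(-831) = 2045
  B = -17 + 213 + (-831) − 2·2045 = -4725
Comparing — Policy A: B=-341, Policy B: B=-4725. Highest is -341 (Policy A).

-341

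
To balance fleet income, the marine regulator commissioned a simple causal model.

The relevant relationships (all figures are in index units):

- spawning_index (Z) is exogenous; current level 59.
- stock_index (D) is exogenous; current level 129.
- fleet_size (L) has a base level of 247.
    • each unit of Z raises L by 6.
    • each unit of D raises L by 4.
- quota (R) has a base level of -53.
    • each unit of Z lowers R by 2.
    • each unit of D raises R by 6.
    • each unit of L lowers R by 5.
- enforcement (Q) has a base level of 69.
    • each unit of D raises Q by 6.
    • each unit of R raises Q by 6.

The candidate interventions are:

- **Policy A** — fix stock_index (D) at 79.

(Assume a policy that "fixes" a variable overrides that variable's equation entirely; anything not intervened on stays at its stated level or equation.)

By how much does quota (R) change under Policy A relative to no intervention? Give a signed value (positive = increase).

Baseline:
  Z = 59
  D = 129
  L = 247 + 6·59 + 4·129 = 1117
  R = -53 − 2·59 + 6·129 − 5·1117 = -4982
Policy A (D := 79):
  Z = 59
  D = 79
  L = 247 + 6·59 + 4·79 = 917
  R = -53 − 2·59 + 6·79 − 5·917 = -4282
Change in R: -4282 − (-4982) = 700

700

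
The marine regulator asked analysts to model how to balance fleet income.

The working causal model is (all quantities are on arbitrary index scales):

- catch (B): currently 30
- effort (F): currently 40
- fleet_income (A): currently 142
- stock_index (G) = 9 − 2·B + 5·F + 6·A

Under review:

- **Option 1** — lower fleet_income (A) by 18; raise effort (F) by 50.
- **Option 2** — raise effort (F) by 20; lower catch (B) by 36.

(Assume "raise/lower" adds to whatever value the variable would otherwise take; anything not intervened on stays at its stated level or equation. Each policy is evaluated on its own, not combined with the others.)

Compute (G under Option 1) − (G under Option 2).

Option 1 (A − 18, F + 50):
  B = 30
  F = 40 + 50 = 90
  A = 142 − 18 = 124
  G = 9 − 2·30 + 5·90 + 6·124 = 1143
Option 2 (F + 20, B − 36):
  B = 30 − 36 = -6
  F = 40 + 20 = 60
  A = 142
  G = 9 − 2·(-6) + 5·60 + 6·142 = 1173
G: 1143 − 1173 = -30

-30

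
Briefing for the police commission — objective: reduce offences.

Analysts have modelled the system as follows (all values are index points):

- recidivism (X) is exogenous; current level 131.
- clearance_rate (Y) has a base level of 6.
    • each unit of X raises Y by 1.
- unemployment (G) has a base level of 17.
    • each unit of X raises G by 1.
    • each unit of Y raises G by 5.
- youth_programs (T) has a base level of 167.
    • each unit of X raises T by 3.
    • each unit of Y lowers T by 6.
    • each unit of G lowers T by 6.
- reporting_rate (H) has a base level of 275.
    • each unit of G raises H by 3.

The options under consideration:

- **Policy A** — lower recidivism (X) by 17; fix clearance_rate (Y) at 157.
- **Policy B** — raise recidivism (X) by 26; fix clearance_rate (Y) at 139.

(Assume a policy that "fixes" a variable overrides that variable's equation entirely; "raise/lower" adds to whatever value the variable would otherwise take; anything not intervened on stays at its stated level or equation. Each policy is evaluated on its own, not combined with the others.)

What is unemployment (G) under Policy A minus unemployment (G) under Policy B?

Policy A (X − 17, Y := 157):
  X = 131 − 17 = 114
  Y = 157
  G = 17 + 114 + 5·157 = 916
Policy B (X + 26, Y := 139):
  X = 131 + 26 = 157
  Y = 139
  G = 17 + 157 + 5·139 = 869
G: 916 − 869 = 47

47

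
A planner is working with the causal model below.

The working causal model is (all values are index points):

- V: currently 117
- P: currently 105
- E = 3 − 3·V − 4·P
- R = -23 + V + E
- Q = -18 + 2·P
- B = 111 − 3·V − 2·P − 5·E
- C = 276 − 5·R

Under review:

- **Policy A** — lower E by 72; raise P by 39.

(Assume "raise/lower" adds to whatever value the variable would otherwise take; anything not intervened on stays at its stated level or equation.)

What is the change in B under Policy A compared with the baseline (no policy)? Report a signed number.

1062

Baseline:
  V = 117
  P = 105
  E = 3 − 3·117 − 4·105 = -768
  B = 111 − 3·117 − 2·105 − 5·(-768) = 3390
Policy A (E − 72, P + 39):
  V = 117
  P = 105 + 39 = 144
  E = 3 − 3·117 − 4·144 (−72 from intervention) = -996
  B = 111 − 3·117 − 2·144 − 5·(-996) = 4452
Change in B: 4452 − 3390 = 1062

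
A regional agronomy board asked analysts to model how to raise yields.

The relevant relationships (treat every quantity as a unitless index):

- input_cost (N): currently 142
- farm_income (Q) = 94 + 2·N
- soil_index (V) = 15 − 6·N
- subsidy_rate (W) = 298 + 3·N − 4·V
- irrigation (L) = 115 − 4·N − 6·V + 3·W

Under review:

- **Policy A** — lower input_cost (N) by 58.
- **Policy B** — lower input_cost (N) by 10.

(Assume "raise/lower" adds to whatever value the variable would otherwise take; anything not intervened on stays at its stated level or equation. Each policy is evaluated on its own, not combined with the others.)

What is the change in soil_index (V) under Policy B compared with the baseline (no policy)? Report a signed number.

Baseline:
  N = 142
  V = 15 − 6·142 = -837
Policy B (N − 10):
  N = 142 − 10 = 132
  V = 15 − 6·132 = -777
Change in V: -777 − (-837) = 60

60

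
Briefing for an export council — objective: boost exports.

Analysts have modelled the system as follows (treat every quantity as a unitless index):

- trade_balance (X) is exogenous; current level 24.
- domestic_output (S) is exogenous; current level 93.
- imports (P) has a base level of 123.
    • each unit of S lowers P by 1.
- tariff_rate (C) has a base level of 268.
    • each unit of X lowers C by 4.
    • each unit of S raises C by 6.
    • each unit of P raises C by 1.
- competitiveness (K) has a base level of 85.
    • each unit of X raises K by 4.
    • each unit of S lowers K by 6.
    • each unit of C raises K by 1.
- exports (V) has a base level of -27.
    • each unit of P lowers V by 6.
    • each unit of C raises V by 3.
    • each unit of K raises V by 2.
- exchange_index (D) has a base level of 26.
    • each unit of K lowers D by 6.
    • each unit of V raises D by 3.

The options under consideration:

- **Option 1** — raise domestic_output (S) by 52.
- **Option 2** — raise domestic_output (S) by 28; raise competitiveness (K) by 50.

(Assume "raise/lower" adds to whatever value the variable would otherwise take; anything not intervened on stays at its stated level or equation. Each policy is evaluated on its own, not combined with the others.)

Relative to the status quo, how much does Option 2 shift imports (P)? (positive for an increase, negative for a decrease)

Baseline:
  S = 93
  P = 123 − 93 = 30
Option 2 (S + 28, K + 50):
  S = 93 + 28 = 121
  P = 123 − 121 = 2
Change in P: 2 − 30 = -28

-28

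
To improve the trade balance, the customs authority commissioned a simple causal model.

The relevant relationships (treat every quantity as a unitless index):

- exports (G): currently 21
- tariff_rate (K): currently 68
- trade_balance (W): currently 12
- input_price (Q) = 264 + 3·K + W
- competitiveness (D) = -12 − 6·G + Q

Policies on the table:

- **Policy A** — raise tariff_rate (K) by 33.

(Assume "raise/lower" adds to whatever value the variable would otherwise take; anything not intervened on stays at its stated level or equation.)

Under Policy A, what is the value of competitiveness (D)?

Policy A (K + 33):
  G = 21
  K = 68 + 33 = 101
  W = 12
  Q = 264 + 3·101 + 12 = 579
  D = -12 − 6·21 + 579 = 441

441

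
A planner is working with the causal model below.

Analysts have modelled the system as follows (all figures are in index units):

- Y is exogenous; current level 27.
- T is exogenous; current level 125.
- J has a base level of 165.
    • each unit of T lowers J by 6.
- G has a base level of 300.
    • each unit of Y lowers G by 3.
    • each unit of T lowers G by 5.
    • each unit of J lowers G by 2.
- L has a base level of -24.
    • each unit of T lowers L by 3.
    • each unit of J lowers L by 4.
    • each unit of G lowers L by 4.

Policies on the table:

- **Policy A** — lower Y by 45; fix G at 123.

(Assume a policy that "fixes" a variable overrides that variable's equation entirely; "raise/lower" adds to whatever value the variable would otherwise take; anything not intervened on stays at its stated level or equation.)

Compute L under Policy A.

Policy A (Y − 45, G := 123):
  Y = 27 − 45 = -18
  T = 125
  J = 165 − 6·125 = -585
  G = 123
  L = -24 − 3·125 − 4·(-585) − 4·123 = 1449

1449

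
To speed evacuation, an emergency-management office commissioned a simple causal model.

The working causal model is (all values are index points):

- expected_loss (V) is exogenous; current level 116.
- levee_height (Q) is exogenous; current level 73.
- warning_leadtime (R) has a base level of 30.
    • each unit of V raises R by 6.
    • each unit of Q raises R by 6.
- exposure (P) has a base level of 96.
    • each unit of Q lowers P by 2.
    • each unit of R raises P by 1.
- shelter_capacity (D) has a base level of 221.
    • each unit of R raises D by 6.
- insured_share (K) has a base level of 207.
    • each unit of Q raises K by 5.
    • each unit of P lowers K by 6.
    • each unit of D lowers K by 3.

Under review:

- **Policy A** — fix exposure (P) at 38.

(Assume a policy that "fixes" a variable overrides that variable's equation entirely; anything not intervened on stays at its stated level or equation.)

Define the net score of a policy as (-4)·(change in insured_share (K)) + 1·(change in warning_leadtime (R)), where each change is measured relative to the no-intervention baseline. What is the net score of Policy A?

-25824

Baseline:
  V = 116
  Q = 73
  R = 30 + 6·116 + 6·73 = 1164
  P = 96 − 2·73 + 1164 = 1114
  D = 221 + 6·1164 = 7205
  K = 207 + 5·73 − 6·1114 − 3·7205 = -27727
Policy A (P := 38):
  V = 116
  Q = 73
  R = 30 + 6·116 + 6·73 = 1164
  P = 38
  D = 221 + 6·1164 = 7205
  K = 207 + 5·73 − 6·38 − 3·7205 = -21271
ΔK = -21271 − (-27727) = 6456; ΔR = 1164 − 1164 = 0
Score = (-4)·6456 + 1·0 = -25824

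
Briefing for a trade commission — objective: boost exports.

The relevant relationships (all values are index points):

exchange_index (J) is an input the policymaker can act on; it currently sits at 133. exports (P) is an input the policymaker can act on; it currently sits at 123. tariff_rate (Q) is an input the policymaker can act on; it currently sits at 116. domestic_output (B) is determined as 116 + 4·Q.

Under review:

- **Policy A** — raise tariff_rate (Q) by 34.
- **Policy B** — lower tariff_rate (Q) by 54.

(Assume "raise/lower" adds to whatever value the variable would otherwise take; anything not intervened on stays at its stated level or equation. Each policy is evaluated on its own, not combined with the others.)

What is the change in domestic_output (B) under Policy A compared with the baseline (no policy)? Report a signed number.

Baseline:
  Q = 116
  B = 116 + 4·116 = 580
Policy A (Q + 34):
  Q = 116 + 34 = 150
  B = 116 + 4·150 = 716
Change in B: 716 − 580 = 136

136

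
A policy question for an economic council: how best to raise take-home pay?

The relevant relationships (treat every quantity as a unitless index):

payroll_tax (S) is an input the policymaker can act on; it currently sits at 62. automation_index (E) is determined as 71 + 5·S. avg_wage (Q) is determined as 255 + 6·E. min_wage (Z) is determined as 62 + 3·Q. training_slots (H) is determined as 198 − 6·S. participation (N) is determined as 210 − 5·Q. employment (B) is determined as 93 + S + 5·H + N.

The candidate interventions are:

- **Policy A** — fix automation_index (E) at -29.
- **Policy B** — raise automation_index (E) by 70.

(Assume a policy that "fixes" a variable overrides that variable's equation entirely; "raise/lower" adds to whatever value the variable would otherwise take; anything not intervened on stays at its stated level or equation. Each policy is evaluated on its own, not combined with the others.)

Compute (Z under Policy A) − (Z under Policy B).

Policy A (E := -29):
  S = 62
  E = -29
  Q = 255 + 6·(-29) = 81
  Z = 62 + 3·81 = 305
Policy B (E + 70):
  S = 62
  E = 71 + 5·62 (+70 from intervention) = 451
  Q = 255 + 6·451 = 2961
  Z = 62 + 3·2961 = 8945
Z: 305 − 8945 = -8640

-8640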